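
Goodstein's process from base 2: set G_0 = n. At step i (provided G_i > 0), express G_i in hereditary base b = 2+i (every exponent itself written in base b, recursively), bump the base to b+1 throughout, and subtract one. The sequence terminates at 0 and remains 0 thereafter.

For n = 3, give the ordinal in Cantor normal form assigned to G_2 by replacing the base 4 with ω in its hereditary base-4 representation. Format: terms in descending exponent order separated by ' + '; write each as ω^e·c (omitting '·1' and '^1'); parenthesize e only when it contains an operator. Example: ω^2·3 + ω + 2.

3

3 —HB2→ 2 + 1 —bump→ 3 + 1 = 4 —(−1)→ 3
3 —HB3→ 3 —bump→ 4 = 4 —(−1)→ 3
3 —HB4→ 3 —bump→ 3 = 3 —(−1)→ 2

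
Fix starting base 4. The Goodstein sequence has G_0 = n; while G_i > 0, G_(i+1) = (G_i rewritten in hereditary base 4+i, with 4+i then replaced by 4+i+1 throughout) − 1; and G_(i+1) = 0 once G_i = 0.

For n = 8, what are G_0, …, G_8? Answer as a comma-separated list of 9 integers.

8, 9, 9, 9, 9, 9, 9, 8, 7

G_0=8  [base 4] 2·4  →[4↦5]→  2·5 = 10  −1 ⇒ G_1=9
G_1=9  [base 5] 5 + 4  →[5↦6]→  6 + 4 = 10  −1 ⇒ G_2=9
G_2=9  [base 6] 6 + 3  →[6↦7]→  7 + 3 = 10  −1 ⇒ G_3=9
G_3=9  [base 7] 7 + 2  →[7↦8]→  8 + 2 = 10  −1 ⇒ G_4=9
G_4=9  [base 8] 8 + 1  →[8↦9]→  9 + 1 = 10  −1 ⇒ G_5=9
G_5=9  [base 9] 9  →[9↦10]→  10 = 10  −1 ⇒ G_6=9
G_6=9  [base 10] 9  →[10↦11]→  9 = 9  −1 ⇒ G_7=8
G_7=8  [base 11] 8  →[11↦12]→  8 = 8  −1 ⇒ G_8=7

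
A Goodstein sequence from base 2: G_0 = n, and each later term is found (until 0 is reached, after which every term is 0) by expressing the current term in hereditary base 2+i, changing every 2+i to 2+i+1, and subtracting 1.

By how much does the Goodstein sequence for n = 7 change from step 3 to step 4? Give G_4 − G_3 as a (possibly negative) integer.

[0] 7 ≡ 2^2 + 2 + 1 (base 2). Lift 3: 31. −1: 30.
[1] 30 ≡ 3^3 + 3 (base 3). Lift 4: 260. −1: 259.
[2] 259 ≡ 4^4 + 3 (base 4). Lift 5: 3128. −1: 3127.
[3] 3127 ≡ 5^5 + 2 (base 5). Lift 6: 46658. −1: 46657.

43530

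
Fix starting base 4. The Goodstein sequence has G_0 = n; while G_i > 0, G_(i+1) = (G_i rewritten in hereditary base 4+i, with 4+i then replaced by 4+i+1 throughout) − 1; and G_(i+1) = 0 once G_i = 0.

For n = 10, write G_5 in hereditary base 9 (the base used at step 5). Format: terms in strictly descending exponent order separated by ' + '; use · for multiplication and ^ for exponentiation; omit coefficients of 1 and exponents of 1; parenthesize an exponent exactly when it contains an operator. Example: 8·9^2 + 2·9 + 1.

base 4: 10 = 2·4 + 2; at 5: 2·5 + 2 = 12; next = 11
base 5: 11 = 2·5 + 1; at 6: 2·6 + 1 = 13; next = 12
base 6: 12 = 2·6; at 7: 2·7 = 14; next = 13
base 7: 13 = 7 + 6; at 8: 8 + 6 = 14; next = 13
base 8: 13 = 8 + 5; at 9: 9 + 5 = 14; next = 13
base 9: 13 = 9 + 4; at 10: 10 + 4 = 14; next = 13

9 + 4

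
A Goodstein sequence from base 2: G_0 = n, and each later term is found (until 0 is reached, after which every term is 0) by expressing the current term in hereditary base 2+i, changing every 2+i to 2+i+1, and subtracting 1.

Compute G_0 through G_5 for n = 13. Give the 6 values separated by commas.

13, 108, 1279, 16092, 280711, 5765998

(0) 13|_2 = 2^(2 + 1) + 2^2 + 1 ↦ 3^(3 + 1) + 3^3 + 1|_3 = 109 ⇒ 108
(1) 108|_3 = 3^(3 + 1) + 3^3 ↦ 4^(4 + 1) + 4^4|_4 = 1280 ⇒ 1279
(2) 1279|_4 = 4^(4 + 1) + 3·4^3 + 3·4^2 + 3·4 + 3 ↦ 5^(5 + 1) + 3·5^3 + 3·5^2 + 3·5 + 3|_5 = 16093 ⇒ 16092
(3) 16092|_5 = 5^(5 + 1) + 3·5^3 + 3·5^2 + 3·5 + 2 ↦ 6^(6 + 1) + 3·6^3 + 3·6^2 + 3·6 + 2|_6 = 280712 ⇒ 280711
(4) 280711|_6 = 6^(6 + 1) + 3·6^3 + 3·6^2 + 3·6 + 1 ↦ 7^(7 + 1) + 3·7^3 + 3·7^2 + 3·7 + 1|_7 = 5765999 ⇒ 5765998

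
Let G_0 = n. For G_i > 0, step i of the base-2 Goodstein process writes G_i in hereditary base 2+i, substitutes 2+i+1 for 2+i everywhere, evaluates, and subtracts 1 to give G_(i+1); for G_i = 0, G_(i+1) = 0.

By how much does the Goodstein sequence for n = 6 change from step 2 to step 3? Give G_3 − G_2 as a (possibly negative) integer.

base 2: 6 = 2^2 + 2; at 3: 3^3 + 3 = 30; next = 29
base 3: 29 = 3^3 + 2; at 4: 4^4 + 2 = 258; next = 257
base 4: 257 = 4^4 + 1; at 5: 5^5 + 1 = 3126; next = 3125

2868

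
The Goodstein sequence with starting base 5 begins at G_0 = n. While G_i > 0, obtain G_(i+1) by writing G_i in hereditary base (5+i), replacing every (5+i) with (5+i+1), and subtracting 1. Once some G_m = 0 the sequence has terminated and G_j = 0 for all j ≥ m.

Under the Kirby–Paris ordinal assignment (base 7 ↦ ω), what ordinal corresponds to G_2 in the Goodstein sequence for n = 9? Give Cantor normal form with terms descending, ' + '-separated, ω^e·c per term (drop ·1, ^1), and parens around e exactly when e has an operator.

ω + 2

9 —HB5→ 5 + 4 —bump→ 6 + 4 = 10 —(−1)→ 9
9 —HB6→ 6 + 3 —bump→ 7 + 3 = 10 —(−1)→ 9
9 —HB7→ 7 + 2 —bump→ 8 + 2 = 10 —(−1)→ 9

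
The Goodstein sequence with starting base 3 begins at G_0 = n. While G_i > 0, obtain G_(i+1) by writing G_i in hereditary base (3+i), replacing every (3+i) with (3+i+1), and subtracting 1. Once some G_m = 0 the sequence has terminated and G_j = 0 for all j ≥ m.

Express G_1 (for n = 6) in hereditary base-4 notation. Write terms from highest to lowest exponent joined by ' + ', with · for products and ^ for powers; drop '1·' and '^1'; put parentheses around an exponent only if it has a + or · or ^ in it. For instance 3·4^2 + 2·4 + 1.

4 + 3

G_0 = 6. HB_3(6) = 2·3. Bump = 8. G_1 = 7.
G_1 = 7. HB_4(7) = 4 + 3. Bump = 8. G_2 = 7.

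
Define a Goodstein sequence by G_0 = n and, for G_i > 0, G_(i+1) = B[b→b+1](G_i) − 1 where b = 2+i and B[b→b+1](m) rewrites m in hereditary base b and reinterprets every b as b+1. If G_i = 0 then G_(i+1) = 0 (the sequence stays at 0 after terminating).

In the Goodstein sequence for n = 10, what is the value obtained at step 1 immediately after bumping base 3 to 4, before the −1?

1026

G_0=10  [base 2] 2^(2 + 1) + 2  →[2↦3]→  3^(3 + 1) + 3 = 84  −1 ⇒ G_1=83
G_1=83  [base 3] 3^(3 + 1) + 2  →[3↦4]→  4^(4 + 1) + 2 = 1026  −1 ⇒ G_2=1025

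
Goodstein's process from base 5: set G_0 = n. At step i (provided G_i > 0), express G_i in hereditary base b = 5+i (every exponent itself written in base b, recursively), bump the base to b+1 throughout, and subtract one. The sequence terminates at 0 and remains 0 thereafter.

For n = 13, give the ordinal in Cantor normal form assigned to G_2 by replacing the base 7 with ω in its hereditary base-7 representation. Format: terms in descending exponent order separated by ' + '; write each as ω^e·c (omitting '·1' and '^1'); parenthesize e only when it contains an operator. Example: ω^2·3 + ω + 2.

ω·2 + 1

i=0: 13 = 2·5 + 3 (b=5); 5→6: 2·6 + 3 = 15; 15−1 = 14
i=1: 14 = 2·6 + 2 (b=6); 6→7: 2·7 + 2 = 16; 16−1 = 15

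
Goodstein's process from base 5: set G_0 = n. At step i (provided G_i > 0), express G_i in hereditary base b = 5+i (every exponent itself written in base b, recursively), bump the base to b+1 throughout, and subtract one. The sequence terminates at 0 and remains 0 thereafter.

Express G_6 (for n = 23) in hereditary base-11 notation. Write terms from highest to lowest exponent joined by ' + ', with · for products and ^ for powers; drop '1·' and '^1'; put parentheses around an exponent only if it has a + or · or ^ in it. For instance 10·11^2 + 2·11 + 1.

i=0: 23 = 4·5 + 3 (b=5); 5→6: 4·6 + 3 = 27; 27−1 = 26
i=1: 26 = 4·6 + 2 (b=6); 6→7: 4·7 + 2 = 30; 30−1 = 29
i=2: 29 = 4·7 + 1 (b=7); 7→8: 4·8 + 1 = 33; 33−1 = 32
i=3: 32 = 4·8 (b=8); 8→9: 4·9 = 36; 36−1 = 35
i=4: 35 = 3·9 + 8 (b=9); 9→10: 3·10 + 8 = 38; 38−1 = 37
i=5: 37 = 3·10 + 7 (b=10); 10→11: 3·11 + 7 = 40; 40−1 = 39

3·11 + 6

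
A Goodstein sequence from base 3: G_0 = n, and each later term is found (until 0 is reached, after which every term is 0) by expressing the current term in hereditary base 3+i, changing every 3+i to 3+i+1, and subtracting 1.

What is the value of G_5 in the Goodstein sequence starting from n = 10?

i=0: 10 = 3^2 + 1 (b=3); 3→4: 4^2 + 1 = 17; 17−1 = 16
i=1: 16 = 4^2 (b=4); 4→5: 5^2 = 25; 25−1 = 24
i=2: 24 = 4·5 + 4 (b=5); 5→6: 4·6 + 4 = 28; 28−1 = 27
i=3: 27 = 4·6 + 3 (b=6); 6→7: 4·7 + 3 = 31; 31−1 = 30
i=4: 30 = 4·7 + 2 (b=7); 7→8: 4·8 + 2 = 34; 34−1 = 33
i=5: 33 = 4·8 + 1 (b=8); 8→9: 4·9 + 1 = 37; 37−1 = 36

33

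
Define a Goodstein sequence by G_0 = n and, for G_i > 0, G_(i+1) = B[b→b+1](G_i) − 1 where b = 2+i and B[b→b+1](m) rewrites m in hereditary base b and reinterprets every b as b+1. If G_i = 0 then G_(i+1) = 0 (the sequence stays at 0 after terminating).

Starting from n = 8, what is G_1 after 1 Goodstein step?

80

G_0 = 8. HB_2(8) = 2^(2 + 1). Bump = 81. G_1 = 80.
G_1 = 80. HB_3(80) = 2·3^3 + 2·3^2 + 2·3 + 2. Bump = 554. G_2 = 553.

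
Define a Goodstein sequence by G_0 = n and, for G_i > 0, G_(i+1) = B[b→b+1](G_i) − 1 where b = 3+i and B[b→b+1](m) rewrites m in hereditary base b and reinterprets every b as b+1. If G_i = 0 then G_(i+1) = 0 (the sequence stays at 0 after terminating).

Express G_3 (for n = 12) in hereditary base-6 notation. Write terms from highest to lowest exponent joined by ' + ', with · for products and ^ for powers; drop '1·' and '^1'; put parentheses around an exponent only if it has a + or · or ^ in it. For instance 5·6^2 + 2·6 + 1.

[0] 12 ≡ 3^2 + 3 (base 3). Lift 4: 20. −1: 19.
[1] 19 ≡ 4^2 + 3 (base 4). Lift 5: 28. −1: 27.
[2] 27 ≡ 5^2 + 2 (base 5). Lift 6: 38. −1: 37.
[3] 37 ≡ 6^2 + 1 (base 6). Lift 7: 50. −1: 49.

6^2 + 1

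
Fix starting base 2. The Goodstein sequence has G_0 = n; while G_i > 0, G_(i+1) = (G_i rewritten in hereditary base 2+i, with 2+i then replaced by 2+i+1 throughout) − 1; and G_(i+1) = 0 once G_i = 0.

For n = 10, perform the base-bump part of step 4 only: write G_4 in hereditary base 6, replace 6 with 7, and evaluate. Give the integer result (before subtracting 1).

step 0: 10 = 2^(2 + 1) + 2; sub 3 for 2: 3^(3 + 1) + 3; = 84; G_1 = 84−1 = 83
step 1: 83 = 3^(3 + 1) + 2; sub 4 for 3: 4^(4 + 1) + 2; = 1026; G_2 = 1026−1 = 1025
step 2: 1025 = 4^(4 + 1) + 1; sub 5 for 4: 5^(5 + 1) + 1; = 15626; G_3 = 15626−1 = 15625
step 3: 15625 = 5^(5 + 1); sub 6 for 5: 6^(6 + 1); = 279936; G_4 = 279936−1 = 279935
step 4: 279935 = 5·6^6 + 5·6^5 + 5·6^4 + 5·6^3 + 5·6^2 + 5·6 + 5; sub 7 for 6: 5·7^7 + 5·7^5 + 5·7^4 + 5·7^3 + 5·7^2 + 5·7 + 5; = 4215755; G_5 = 4215755−1 = 4215754

4215755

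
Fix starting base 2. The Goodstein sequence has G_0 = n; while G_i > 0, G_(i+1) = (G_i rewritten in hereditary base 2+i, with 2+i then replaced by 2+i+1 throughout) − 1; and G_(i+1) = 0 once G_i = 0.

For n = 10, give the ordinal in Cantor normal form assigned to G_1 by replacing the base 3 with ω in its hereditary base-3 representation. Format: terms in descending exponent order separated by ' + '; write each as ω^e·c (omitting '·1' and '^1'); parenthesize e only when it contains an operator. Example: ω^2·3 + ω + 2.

step 0: 10 = 2^(2 + 1) + 2; sub 3 for 2: 3^(3 + 1) + 3; = 84; G_1 = 84−1 = 83
step 1: 83 = 3^(3 + 1) + 2; sub 4 for 3: 4^(4 + 1) + 2; = 1026; G_2 = 1026−1 = 1025

ω^(ω + 1) + 2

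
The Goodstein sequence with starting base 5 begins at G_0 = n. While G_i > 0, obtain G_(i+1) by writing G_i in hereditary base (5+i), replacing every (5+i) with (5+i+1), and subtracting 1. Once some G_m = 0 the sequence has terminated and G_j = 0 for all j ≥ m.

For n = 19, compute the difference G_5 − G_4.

2

19 —HB5→ 3·5 + 4 —bump→ 3·6 + 4 = 22 —(−1)→ 21
21 —HB6→ 3·6 + 3 —bump→ 3·7 + 3 = 24 —(−1)→ 23
23 —HB7→ 3·7 + 2 —bump→ 3·8 + 2 = 26 —(−1)→ 25
25 —HB8→ 3·8 + 1 —bump→ 3·9 + 1 = 28 —(−1)→ 27
27 —HB9→ 3·9 —bump→ 3·10 = 30 —(−1)→ 29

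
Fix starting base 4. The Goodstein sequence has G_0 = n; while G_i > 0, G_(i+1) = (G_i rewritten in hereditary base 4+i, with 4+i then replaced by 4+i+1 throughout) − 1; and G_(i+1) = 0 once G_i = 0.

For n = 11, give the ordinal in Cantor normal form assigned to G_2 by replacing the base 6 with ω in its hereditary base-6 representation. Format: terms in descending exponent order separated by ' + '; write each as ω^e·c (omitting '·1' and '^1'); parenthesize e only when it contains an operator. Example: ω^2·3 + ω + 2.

ω·2 + 1

G_0=11  [base 4] 2·4 + 3  →[4↦5]→  2·5 + 3 = 13  −1 ⇒ G_1=12
G_1=12  [base 5] 2·5 + 2  →[5↦6]→  2·6 + 2 = 14  −1 ⇒ G_2=13
G_2=13  [base 6] 2·6 + 1  →[6↦7]→  2·7 + 1 = 15  −1 ⇒ G_3=14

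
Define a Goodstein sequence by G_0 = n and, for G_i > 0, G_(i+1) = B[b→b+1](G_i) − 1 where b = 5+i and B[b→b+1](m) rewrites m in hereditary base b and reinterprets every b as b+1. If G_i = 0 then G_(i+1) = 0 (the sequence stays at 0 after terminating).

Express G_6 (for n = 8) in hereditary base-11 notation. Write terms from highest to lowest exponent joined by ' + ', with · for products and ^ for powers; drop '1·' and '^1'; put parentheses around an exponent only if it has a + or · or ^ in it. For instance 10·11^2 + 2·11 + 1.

G_0=8  [base 5] 5 + 3  →[5↦6]→  6 + 3 = 9  −1 ⇒ G_1=8
G_1=8  [base 6] 6 + 2  →[6↦7]→  7 + 2 = 9  −1 ⇒ G_2=8
G_2=8  [base 7] 7 + 1  →[7↦8]→  8 + 1 = 9  −1 ⇒ G_3=8
G_3=8  [base 8] 8  →[8↦9]→  9 = 9  −1 ⇒ G_4=8
G_4=8  [base 9] 8  →[9↦10]→  8 = 8  −1 ⇒ G_5=7
G_5=7  [base 10] 7  →[10↦11]→  7 = 7  −1 ⇒ G_6=6

6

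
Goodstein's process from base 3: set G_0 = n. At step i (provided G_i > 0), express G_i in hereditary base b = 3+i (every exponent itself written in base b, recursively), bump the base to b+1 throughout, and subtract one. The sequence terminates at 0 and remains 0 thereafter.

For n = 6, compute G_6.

base 3: 6 = 2·3; at 4: 2·4 = 8; next = 7
base 4: 7 = 4 + 3; at 5: 5 + 3 = 8; next = 7
base 5: 7 = 5 + 2; at 6: 6 + 2 = 8; next = 7
base 6: 7 = 6 + 1; at 7: 7 + 1 = 8; next = 7
base 7: 7 = 7; at 8: 8 = 8; next = 7
base 8: 7 = 7; at 9: 7 = 7; next = 6

6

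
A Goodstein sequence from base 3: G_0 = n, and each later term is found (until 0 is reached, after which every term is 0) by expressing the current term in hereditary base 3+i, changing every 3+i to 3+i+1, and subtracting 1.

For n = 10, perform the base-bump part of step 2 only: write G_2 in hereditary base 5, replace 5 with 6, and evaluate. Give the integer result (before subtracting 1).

28

G_0=10  [base 3] 3^2 + 1  →[3↦4]→  4^2 + 1 = 17  −1 ⇒ G_1=16
G_1=16  [base 4] 4^2  →[4↦5]→  5^2 = 25  −1 ⇒ G_2=24
G_2=24  [base 5] 4·5 + 4  →[5↦6]→  4·6 + 4 = 28  −1 ⇒ G_3=27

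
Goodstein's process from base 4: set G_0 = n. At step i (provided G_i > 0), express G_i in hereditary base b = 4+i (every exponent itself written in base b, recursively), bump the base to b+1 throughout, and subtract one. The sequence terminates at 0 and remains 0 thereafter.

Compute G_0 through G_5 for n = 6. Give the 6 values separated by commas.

6, 6, 6, 6, 5, 4

G_0 = 6. HB_4(6) = 4 + 2. Bump = 7. G_1 = 6.
G_1 = 6. HB_5(6) = 5 + 1. Bump = 7. G_2 = 6.
G_2 = 6. HB_6(6) = 6. Bump = 7. G_3 = 6.
G_3 = 6. HB_7(6) = 6. Bump = 6. G_4 = 5.
G_4 = 5. HB_8(5) = 5. Bump = 5. G_5 = 4.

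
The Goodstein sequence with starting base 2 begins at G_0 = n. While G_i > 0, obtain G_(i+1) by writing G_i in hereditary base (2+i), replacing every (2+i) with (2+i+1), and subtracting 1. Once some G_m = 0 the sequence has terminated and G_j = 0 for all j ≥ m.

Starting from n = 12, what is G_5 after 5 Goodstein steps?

[0] 12 ≡ 2^(2 + 1) + 2^2 (base 2). Lift 3: 108. −1: 107.
[1] 107 ≡ 3^(3 + 1) + 2·3^2 + 2·3 + 2 (base 3). Lift 4: 1066. −1: 1065.
[2] 1065 ≡ 4^(4 + 1) + 2·4^2 + 2·4 + 1 (base 4). Lift 5: 15686. −1: 15685.
[3] 15685 ≡ 5^(5 + 1) + 2·5^2 + 2·5 (base 5). Lift 6: 280020. −1: 280019.
[4] 280019 ≡ 6^(6 + 1) + 2·6^2 + 6 + 5 (base 6). Lift 7: 5764911. −1: 5764910.
[5] 5764910 ≡ 7^(7 + 1) + 2·7^2 + 7 + 4 (base 7). Lift 8: 134217868. −1: 134217867.

5764910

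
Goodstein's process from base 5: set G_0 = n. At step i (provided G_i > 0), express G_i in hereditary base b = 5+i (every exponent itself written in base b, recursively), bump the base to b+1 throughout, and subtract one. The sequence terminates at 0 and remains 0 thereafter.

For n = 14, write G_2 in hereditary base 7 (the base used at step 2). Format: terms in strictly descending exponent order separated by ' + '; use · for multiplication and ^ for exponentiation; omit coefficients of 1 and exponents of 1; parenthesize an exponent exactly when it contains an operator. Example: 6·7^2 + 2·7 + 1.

14 —HB5→ 2·5 + 4 —bump→ 2·6 + 4 = 16 —(−1)→ 15
15 —HB6→ 2·6 + 3 —bump→ 2·7 + 3 = 17 —(−1)→ 16
16 —HB7→ 2·7 + 2 —bump→ 2·8 + 2 = 18 —(−1)→ 17

2·7 + 2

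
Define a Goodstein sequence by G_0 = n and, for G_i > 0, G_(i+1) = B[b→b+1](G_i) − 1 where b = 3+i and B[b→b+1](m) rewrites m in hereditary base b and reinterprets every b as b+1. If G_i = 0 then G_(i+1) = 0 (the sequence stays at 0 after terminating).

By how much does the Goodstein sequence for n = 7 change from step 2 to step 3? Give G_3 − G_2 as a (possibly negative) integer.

0

step 0: 7 = 2·3 + 1; sub 4 for 3: 2·4 + 1; = 9; G_1 = 9−1 = 8
step 1: 8 = 2·4; sub 5 for 4: 2·5; = 10; G_2 = 10−1 = 9
step 2: 9 = 5 + 4; sub 6 for 5: 6 + 4; = 10; G_3 = 10−1 = 9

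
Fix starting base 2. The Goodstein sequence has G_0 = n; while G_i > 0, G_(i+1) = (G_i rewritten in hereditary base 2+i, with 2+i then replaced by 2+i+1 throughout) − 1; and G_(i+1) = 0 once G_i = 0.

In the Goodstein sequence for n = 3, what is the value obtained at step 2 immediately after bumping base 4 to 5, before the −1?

3

base 2: 3 = 2 + 1; at 3: 3 + 1 = 4; next = 3
base 3: 3 = 3; at 4: 4 = 4; next = 3
base 4: 3 = 3; at 5: 3 = 3; next = 2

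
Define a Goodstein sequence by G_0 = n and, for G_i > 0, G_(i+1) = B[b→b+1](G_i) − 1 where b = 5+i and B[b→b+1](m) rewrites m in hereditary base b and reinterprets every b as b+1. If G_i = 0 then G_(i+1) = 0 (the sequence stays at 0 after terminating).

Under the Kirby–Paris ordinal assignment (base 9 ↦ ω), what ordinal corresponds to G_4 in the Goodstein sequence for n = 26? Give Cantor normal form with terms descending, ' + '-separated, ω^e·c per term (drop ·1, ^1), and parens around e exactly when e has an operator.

base 5: 26 = 5^2 + 1; at 6: 6^2 + 1 = 37; next = 36
base 6: 36 = 6^2; at 7: 7^2 = 49; next = 48
base 7: 48 = 6·7 + 6; at 8: 6·8 + 6 = 54; next = 53
base 8: 53 = 6·8 + 5; at 9: 6·9 + 5 = 59; next = 58

ω·6 + 4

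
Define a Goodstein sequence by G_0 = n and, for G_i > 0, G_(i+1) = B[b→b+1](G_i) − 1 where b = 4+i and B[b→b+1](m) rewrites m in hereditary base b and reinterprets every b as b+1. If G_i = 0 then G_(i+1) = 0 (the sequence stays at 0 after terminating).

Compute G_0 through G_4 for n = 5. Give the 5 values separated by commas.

(0) 5|_4 = 4 + 1 ↦ 5 + 1|_5 = 6 ⇒ 5
(1) 5|_5 = 5 ↦ 6|_6 = 6 ⇒ 5
(2) 5|_6 = 5 ↦ 5|_7 = 5 ⇒ 4
(3) 4|_7 = 4 ↦ 4|_8 = 4 ⇒ 3

5, 5, 5, 4, 3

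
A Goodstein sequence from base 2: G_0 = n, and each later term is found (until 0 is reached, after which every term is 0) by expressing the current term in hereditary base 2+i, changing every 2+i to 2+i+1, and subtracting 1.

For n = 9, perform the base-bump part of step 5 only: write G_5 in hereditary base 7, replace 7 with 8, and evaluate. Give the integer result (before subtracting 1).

step 0: 9 = 2^(2 + 1) + 1; sub 3 for 2: 3^(3 + 1) + 1; = 82; G_1 = 82−1 = 81
step 1: 81 = 3^(3 + 1); sub 4 for 3: 4^(4 + 1); = 1024; G_2 = 1024−1 = 1023
step 2: 1023 = 3·4^4 + 3·4^3 + 3·4^2 + 3·4 + 3; sub 5 for 4: 3·5^5 + 3·5^3 + 3·5^2 + 3·5 + 3; = 9843; G_3 = 9843−1 = 9842
step 3: 9842 = 3·5^5 + 3·5^3 + 3·5^2 + 3·5 + 2; sub 6 for 5: 3·6^6 + 3·6^3 + 3·6^2 + 3·6 + 2; = 140744; G_4 = 140744−1 = 140743
step 4: 140743 = 3·6^6 + 3·6^3 + 3·6^2 + 3·6 + 1; sub 7 for 6: 3·7^7 + 3·7^3 + 3·7^2 + 3·7 + 1; = 2471827; G_5 = 2471827−1 = 2471826
step 5: 2471826 = 3·7^7 + 3·7^3 + 3·7^2 + 3·7; sub 8 for 7: 3·8^8 + 3·8^3 + 3·8^2 + 3·8; = 50333400; G_6 = 50333400−1 = 50333399

50333400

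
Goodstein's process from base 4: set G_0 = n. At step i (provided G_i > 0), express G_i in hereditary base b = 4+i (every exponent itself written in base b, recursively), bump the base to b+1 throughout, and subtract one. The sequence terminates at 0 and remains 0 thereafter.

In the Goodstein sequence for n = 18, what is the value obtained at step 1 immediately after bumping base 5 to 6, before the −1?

(0) 18|_4 = 4^2 + 2 ↦ 5^2 + 2|_5 = 27 ⇒ 26
(1) 26|_5 = 5^2 + 1 ↦ 6^2 + 1|_6 = 37 ⇒ 36

37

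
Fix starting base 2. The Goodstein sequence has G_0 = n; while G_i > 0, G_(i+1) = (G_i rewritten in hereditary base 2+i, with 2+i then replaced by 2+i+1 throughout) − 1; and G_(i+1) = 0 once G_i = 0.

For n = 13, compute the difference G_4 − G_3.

264619

13 —HB2→ 2^(2 + 1) + 2^2 + 1 —bump→ 3^(3 + 1) + 3^3 + 1 = 109 —(−1)→ 108
108 —HB3→ 3^(3 + 1) + 3^3 —bump→ 4^(4 + 1) + 4^4 = 1280 —(−1)→ 1279
1279 —HB4→ 4^(4 + 1) + 3·4^3 + 3·4^2 + 3·4 + 3 —bump→ 5^(5 + 1) + 3·5^3 + 3·5^2 + 3·5 + 3 = 16093 —(−1)→ 16092
16092 —HB5→ 5^(5 + 1) + 3·5^3 + 3·5^2 + 3·5 + 2 —bump→ 6^(6 + 1) + 3·6^3 + 3·6^2 + 3·6 + 2 = 280712 —(−1)→ 280711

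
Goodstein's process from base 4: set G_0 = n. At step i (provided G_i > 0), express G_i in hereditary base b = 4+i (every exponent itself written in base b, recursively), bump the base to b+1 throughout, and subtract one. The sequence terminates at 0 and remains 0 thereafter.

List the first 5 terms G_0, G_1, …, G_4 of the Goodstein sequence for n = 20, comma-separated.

20, 29, 39, 51, 65

G_0=20  [base 4] 4^2 + 4  →[4↦5]→  5^2 + 5 = 30  −1 ⇒ G_1=29
G_1=29  [base 5] 5^2 + 4  →[5↦6]→  6^2 + 4 = 40  −1 ⇒ G_2=39
G_2=39  [base 6] 6^2 + 3  →[6↦7]→  7^2 + 3 = 52  −1 ⇒ G_3=51
G_3=51  [base 7] 7^2 + 2  →[7↦8]→  8^2 + 2 = 66  −1 ⇒ G_4=65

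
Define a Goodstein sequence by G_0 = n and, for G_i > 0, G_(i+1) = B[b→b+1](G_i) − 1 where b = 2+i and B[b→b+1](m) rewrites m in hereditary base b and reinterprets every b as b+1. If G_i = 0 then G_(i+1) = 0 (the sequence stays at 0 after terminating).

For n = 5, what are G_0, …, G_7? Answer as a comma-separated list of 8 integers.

5 —HB2→ 2^2 + 1 —bump→ 3^3 + 1 = 28 —(−1)→ 27
27 —HB3→ 3^3 —bump→ 4^4 = 256 —(−1)→ 255
255 —HB4→ 3·4^3 + 3·4^2 + 3·4 + 3 —bump→ 3·5^3 + 3·5^2 + 3·5 + 3 = 468 —(−1)→ 467
467 —HB5→ 3·5^3 + 3·5^2 + 3·5 + 2 —bump→ 3·6^3 + 3·6^2 + 3·6 + 2 = 776 —(−1)→ 775
775 —HB6→ 3·6^3 + 3·6^2 + 3·6 + 1 —bump→ 3·7^3 + 3·7^2 + 3·7 + 1 = 1198 —(−1)→ 1197
1197 —HB7→ 3·7^3 + 3·7^2 + 3·7 —bump→ 3·8^3 + 3·8^2 + 3·8 = 1752 —(−1)→ 1751
1751 —HB8→ 3·8^3 + 3·8^2 + 2·8 + 7 —bump→ 3·9^3 + 3·9^2 + 2·9 + 7 = 2455 —(−1)→ 2454

5, 27, 255, 467, 775, 1197, 1751, 2454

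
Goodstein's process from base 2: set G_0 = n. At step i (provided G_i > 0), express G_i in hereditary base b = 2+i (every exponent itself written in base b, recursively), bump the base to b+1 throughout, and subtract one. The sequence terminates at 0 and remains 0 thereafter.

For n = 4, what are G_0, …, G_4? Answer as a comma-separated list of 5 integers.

base 2: 4 = 2^2; at 3: 3^3 = 27; next = 26
base 3: 26 = 2·3^2 + 2·3 + 2; at 4: 2·4^2 + 2·4 + 2 = 42; next = 41
base 4: 41 = 2·4^2 + 2·4 + 1; at 5: 2·5^2 + 2·5 + 1 = 61; next = 60
base 5: 60 = 2·5^2 + 2·5; at 6: 2·6^2 + 2·6 = 84; next = 83

4, 26, 41, 60, 83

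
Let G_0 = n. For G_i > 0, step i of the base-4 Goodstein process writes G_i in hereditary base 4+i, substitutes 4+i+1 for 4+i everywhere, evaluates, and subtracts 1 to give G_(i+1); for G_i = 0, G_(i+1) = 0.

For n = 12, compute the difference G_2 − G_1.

1

12 —HB4→ 3·4 —bump→ 3·5 = 15 —(−1)→ 14
14 —HB5→ 2·5 + 4 —bump→ 2·6 + 4 = 16 —(−1)→ 15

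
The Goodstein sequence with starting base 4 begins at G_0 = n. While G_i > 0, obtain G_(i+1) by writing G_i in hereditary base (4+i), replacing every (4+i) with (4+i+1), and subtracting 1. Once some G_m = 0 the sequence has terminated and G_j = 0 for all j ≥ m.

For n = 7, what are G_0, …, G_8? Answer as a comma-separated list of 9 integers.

7, 7, 7, 7, 7, 6, 5, 4, 3

7 —HB4→ 4 + 3 —bump→ 5 + 3 = 8 —(−1)→ 7
7 —HB5→ 5 + 2 —bump→ 6 + 2 = 8 —(−1)→ 7
7 —HB6→ 6 + 1 —bump→ 7 + 1 = 8 —(−1)→ 7
7 —HB7→ 7 —bump→ 8 = 8 —(−1)→ 7
7 —HB8→ 7 —bump→ 7 = 7 —(−1)→ 6
6 —HB9→ 6 —bump→ 6 = 6 —(−1)→ 5
5 —HB10→ 5 —bump→ 5 = 5 —(−1)→ 4
4 —HB11→ 4 —bump→ 4 = 4 —(−1)→ 3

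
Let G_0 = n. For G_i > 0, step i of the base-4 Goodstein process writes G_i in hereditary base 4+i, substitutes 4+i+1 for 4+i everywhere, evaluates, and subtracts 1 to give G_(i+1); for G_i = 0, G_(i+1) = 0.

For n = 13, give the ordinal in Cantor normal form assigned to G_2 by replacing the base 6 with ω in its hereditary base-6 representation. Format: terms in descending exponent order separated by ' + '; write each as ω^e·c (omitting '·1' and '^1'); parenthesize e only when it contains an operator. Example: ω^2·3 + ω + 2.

ω·2 + 5

(0) 13|_4 = 3·4 + 1 ↦ 3·5 + 1|_5 = 16 ⇒ 15
(1) 15|_5 = 3·5 ↦ 3·6|_6 = 18 ⇒ 17
(2) 17|_6 = 2·6 + 5 ↦ 2·7 + 5|_7 = 19 ⇒ 18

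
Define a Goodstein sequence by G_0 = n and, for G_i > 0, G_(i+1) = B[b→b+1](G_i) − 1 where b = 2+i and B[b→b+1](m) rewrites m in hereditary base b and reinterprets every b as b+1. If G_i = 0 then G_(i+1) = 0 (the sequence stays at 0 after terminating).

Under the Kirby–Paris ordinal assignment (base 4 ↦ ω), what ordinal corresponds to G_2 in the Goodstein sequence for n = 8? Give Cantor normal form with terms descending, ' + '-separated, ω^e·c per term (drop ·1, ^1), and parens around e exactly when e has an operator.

ω^ω·2 + ω^2·2 + ω·2 + 1

step 0: 8 = 2^(2 + 1); sub 3 for 2: 3^(3 + 1); = 81; G_1 = 81−1 = 80
step 1: 80 = 2·3^3 + 2·3^2 + 2·3 + 2; sub 4 for 3: 2·4^4 + 2·4^2 + 2·4 + 2; = 554; G_2 = 554−1 = 553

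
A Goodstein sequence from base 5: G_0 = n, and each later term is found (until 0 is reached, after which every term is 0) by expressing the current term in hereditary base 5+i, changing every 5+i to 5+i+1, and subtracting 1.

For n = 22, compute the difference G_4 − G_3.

2

base 5: 22 = 4·5 + 2; at 6: 4·6 + 2 = 26; next = 25
base 6: 25 = 4·6 + 1; at 7: 4·7 + 1 = 29; next = 28
base 7: 28 = 4·7; at 8: 4·8 = 32; next = 31
base 8: 31 = 3·8 + 7; at 9: 3·9 + 7 = 34; next = 33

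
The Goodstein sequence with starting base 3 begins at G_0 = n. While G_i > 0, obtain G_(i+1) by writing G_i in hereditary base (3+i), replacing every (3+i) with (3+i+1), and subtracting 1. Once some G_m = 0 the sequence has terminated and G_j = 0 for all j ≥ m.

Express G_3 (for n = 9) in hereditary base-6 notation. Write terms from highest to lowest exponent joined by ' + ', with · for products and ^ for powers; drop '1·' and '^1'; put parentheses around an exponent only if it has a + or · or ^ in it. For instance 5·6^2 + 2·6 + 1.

3·6 + 1

[0] 9 ≡ 3^2 (base 3). Lift 4: 16. −1: 15.
[1] 15 ≡ 3·4 + 3 (base 4). Lift 5: 18. −1: 17.
[2] 17 ≡ 3·5 + 2 (base 5). Lift 6: 20. −1: 19.
[3] 19 ≡ 3·6 + 1 (base 6). Lift 7: 22. −1: 21.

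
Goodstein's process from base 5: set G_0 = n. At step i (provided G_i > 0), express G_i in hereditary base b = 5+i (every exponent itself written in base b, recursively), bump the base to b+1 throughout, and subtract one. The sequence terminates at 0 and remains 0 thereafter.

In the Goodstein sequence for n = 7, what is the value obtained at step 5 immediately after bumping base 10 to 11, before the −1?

5

i=0: 7 = 5 + 2 (b=5); 5→6: 6 + 2 = 8; 8−1 = 7
i=1: 7 = 6 + 1 (b=6); 6→7: 7 + 1 = 8; 8−1 = 7
i=2: 7 = 7 (b=7); 7→8: 8 = 8; 8−1 = 7
i=3: 7 = 7 (b=8); 8→9: 7 = 7; 7−1 = 6
i=4: 6 = 6 (b=9); 9→10: 6 = 6; 6−1 = 5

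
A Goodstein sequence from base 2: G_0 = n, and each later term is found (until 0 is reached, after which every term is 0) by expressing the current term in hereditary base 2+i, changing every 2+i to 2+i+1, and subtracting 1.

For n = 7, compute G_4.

step 0: 7 = 2^2 + 2 + 1; sub 3 for 2: 3^3 + 3 + 1; = 31; G_1 = 31−1 = 30
step 1: 30 = 3^3 + 3; sub 4 for 3: 4^4 + 4; = 260; G_2 = 260−1 = 259
step 2: 259 = 4^4 + 3; sub 5 for 4: 5^5 + 3; = 3128; G_3 = 3128−1 = 3127
step 3: 3127 = 5^5 + 2; sub 6 for 5: 6^6 + 2; = 46658; G_4 = 46658−1 = 46657
step 4: 46657 = 6^6 + 1; sub 7 for 6: 7^7 + 1; = 823544; G_5 = 823544−1 = 823543

46657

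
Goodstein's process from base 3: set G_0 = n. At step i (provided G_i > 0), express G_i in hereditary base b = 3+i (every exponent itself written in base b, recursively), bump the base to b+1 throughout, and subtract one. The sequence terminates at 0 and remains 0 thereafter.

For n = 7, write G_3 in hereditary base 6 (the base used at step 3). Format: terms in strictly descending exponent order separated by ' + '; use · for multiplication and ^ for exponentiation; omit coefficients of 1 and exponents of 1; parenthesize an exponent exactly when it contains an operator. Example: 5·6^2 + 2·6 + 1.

6 + 3

7 —HB3→ 2·3 + 1 —bump→ 2·4 + 1 = 9 —(−1)→ 8
8 —HB4→ 2·4 —bump→ 2·5 = 10 —(−1)→ 9
9 —HB5→ 5 + 4 —bump→ 6 + 4 = 10 —(−1)→ 9
9 —HB6→ 6 + 3 —bump→ 7 + 3 = 10 —(−1)→ 9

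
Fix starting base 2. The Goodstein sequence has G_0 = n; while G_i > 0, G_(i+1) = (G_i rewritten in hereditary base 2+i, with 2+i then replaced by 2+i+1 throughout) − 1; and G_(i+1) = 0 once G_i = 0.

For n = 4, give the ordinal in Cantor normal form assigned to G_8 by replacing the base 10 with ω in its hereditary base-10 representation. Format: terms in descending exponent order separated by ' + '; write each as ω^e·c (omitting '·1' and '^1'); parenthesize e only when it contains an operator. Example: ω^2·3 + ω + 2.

[0] 4 ≡ 2^2 (base 2). Lift 3: 27. −1: 26.
[1] 26 ≡ 2·3^2 + 2·3 + 2 (base 3). Lift 4: 42. −1: 41.
[2] 41 ≡ 2·4^2 + 2·4 + 1 (base 4). Lift 5: 61. −1: 60.
[3] 60 ≡ 2·5^2 + 2·5 (base 5). Lift 6: 84. −1: 83.
[4] 83 ≡ 2·6^2 + 6 + 5 (base 6). Lift 7: 110. −1: 109.
[5] 109 ≡ 2·7^2 + 7 + 4 (base 7). Lift 8: 140. −1: 139.
[6] 139 ≡ 2·8^2 + 8 + 3 (base 8). Lift 9: 174. −1: 173.
[7] 173 ≡ 2·9^2 + 9 + 2 (base 9). Lift 10: 212. −1: 211.

ω^2·2 + ω + 1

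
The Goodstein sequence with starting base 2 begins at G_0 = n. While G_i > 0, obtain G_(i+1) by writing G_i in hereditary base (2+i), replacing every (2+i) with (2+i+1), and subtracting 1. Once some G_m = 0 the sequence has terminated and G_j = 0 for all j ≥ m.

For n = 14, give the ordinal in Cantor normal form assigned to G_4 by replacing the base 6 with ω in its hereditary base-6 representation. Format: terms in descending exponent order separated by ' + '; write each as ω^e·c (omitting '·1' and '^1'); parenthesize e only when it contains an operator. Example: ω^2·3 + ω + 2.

ω^(ω + 1) + ω^5·5 + ω^4·5 + ω^3·5 + ω^2·5 + ω·5 + 5

G_0 = 14. HB_2(14) = 2^(2 + 1) + 2^2 + 2. Bump = 111. G_1 = 110.
G_1 = 110. HB_3(110) = 3^(3 + 1) + 3^3 + 2. Bump = 1282. G_2 = 1281.
G_2 = 1281. HB_4(1281) = 4^(4 + 1) + 4^4 + 1. Bump = 18751. G_3 = 18750.
G_3 = 18750. HB_5(18750) = 5^(5 + 1) + 5^5. Bump = 326592. G_4 = 326591.
G_4 = 326591. HB_6(326591) = 6^(6 + 1) + 5·6^5 + 5·6^4 + 5·6^3 + 5·6^2 + 5·6 + 5. Bump = 5862841. G_5 = 5862840.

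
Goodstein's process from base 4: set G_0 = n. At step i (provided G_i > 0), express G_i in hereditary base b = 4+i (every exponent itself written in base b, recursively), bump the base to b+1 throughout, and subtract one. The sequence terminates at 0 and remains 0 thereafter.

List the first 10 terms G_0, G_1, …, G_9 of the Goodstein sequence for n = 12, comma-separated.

G_0 = 12. HB_4(12) = 3·4. Bump = 15. G_1 = 14.
G_1 = 14. HB_5(14) = 2·5 + 4. Bump = 16. G_2 = 15.
G_2 = 15. HB_6(15) = 2·6 + 3. Bump = 17. G_3 = 16.
G_3 = 16. HB_7(16) = 2·7 + 2. Bump = 18. G_4 = 17.
G_4 = 17. HB_8(17) = 2·8 + 1. Bump = 19. G_5 = 18.
G_5 = 18. HB_9(18) = 2·9. Bump = 20. G_6 = 19.
G_6 = 19. HB_10(19) = 10 + 9. Bump = 20. G_7 = 19.
G_7 = 19. HB_11(19) = 11 + 8. Bump = 20. G_8 = 19.
G_8 = 19. HB_12(19) = 12 + 7. Bump = 20. G_9 = 19.

12, 14, 15, 16, 17, 18, 19, 19, 19, 19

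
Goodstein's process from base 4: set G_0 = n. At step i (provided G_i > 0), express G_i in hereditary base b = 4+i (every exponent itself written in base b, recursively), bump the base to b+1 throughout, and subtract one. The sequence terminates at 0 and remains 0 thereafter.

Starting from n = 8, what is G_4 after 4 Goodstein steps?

G_0=8  [base 4] 2·4  →[4↦5]→  2·5 = 10  −1 ⇒ G_1=9
G_1=9  [base 5] 5 + 4  →[5↦6]→  6 + 4 = 10  −1 ⇒ G_2=9
G_2=9  [base 6] 6 + 3  →[6↦7]→  7 + 3 = 10  −1 ⇒ G_3=9
G_3=9  [base 7] 7 + 2  →[7↦8]→  8 + 2 = 10  −1 ⇒ G_4=9

9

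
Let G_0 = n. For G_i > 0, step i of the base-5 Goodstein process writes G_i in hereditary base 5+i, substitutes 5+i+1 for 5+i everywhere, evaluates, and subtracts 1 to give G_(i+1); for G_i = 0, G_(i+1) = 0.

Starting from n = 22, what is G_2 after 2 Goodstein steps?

28

22 —HB5→ 4·5 + 2 —bump→ 4·6 + 2 = 26 —(−1)→ 25
25 —HB6→ 4·6 + 1 —bump→ 4·7 + 1 = 29 —(−1)→ 28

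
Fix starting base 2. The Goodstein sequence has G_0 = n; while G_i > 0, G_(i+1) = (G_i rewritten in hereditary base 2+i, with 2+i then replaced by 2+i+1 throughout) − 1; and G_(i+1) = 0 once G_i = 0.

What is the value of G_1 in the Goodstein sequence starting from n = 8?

base 2: 8 = 2^(2 + 1); at 3: 3^(3 + 1) = 81; next = 80
base 3: 80 = 2·3^3 + 2·3^2 + 2·3 + 2; at 4: 2·4^4 + 2·4^2 + 2·4 + 2 = 554; next = 553

80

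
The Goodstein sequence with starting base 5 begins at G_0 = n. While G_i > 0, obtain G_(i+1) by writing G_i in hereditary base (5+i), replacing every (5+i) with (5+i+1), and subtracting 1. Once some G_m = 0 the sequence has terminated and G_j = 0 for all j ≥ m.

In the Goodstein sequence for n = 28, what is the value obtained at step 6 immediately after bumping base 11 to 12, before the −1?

102

G_0=28  [base 5] 5^2 + 3  →[5↦6]→  6^2 + 3 = 39  −1 ⇒ G_1=38
G_1=38  [base 6] 6^2 + 2  →[6↦7]→  7^2 + 2 = 51  −1 ⇒ G_2=50
G_2=50  [base 7] 7^2 + 1  →[7↦8]→  8^2 + 1 = 65  −1 ⇒ G_3=64
G_3=64  [base 8] 8^2  →[8↦9]→  9^2 = 81  −1 ⇒ G_4=80
G_4=80  [base 9] 8·9 + 8  →[9↦10]→  8·10 + 8 = 88  −1 ⇒ G_5=87
G_5=87  [base 10] 8·10 + 7  →[10↦11]→  8·11 + 7 = 95  −1 ⇒ G_6=94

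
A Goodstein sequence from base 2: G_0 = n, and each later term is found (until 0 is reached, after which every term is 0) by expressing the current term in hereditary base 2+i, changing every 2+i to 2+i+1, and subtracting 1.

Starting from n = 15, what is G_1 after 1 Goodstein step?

i=0: 15 = 2^(2 + 1) + 2^2 + 2 + 1 (b=2); 2→3: 3^(3 + 1) + 3^3 + 3 + 1 = 112; 112−1 = 111
i=1: 111 = 3^(3 + 1) + 3^3 + 3 (b=3); 3→4: 4^(4 + 1) + 4^4 + 4 = 1284; 1284−1 = 1283

111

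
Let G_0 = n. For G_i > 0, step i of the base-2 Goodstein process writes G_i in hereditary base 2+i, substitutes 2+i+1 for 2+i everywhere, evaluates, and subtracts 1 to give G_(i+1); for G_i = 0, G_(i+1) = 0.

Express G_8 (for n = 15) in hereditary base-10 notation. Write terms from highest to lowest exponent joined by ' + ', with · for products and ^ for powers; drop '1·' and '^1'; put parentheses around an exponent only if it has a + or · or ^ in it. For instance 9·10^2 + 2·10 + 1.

step 0: 15 = 2^(2 + 1) + 2^2 + 2 + 1; sub 3 for 2: 3^(3 + 1) + 3^3 + 3 + 1; = 112; G_1 = 112−1 = 111
step 1: 111 = 3^(3 + 1) + 3^3 + 3; sub 4 for 3: 4^(4 + 1) + 4^4 + 4; = 1284; G_2 = 1284−1 = 1283
step 2: 1283 = 4^(4 + 1) + 4^4 + 3; sub 5 for 4: 5^(5 + 1) + 5^5 + 3; = 18753; G_3 = 18753−1 = 18752
step 3: 18752 = 5^(5 + 1) + 5^5 + 2; sub 6 for 5: 6^(6 + 1) + 6^6 + 2; = 326594; G_4 = 326594−1 = 326593
step 4: 326593 = 6^(6 + 1) + 6^6 + 1; sub 7 for 6: 7^(7 + 1) + 7^7 + 1; = 6588345; G_5 = 6588345−1 = 6588344
step 5: 6588344 = 7^(7 + 1) + 7^7; sub 8 for 7: 8^(8 + 1) + 8^8; = 150994944; G_6 = 150994944−1 = 150994943
step 6: 150994943 = 8^(8 + 1) + 7·8^7 + 7·8^6 + 7·8^5 + 7·8^4 + 7·8^3 + 7·8^2 + 7·8 + 7; sub 9 for 8: 9^(9 + 1) + 7·9^7 + 7·9^6 + 7·9^5 + 7·9^4 + 7·9^3 + 7·9^2 + 7·9 + 7; = 3524450281; G_7 = 3524450281−1 = 3524450280
step 7: 3524450280 = 9^(9 + 1) + 7·9^7 + 7·9^6 + 7·9^5 + 7·9^4 + 7·9^3 + 7·9^2 + 7·9 + 6; sub 10 for 9: 10^(10 + 1) + 7·10^7 + 7·10^6 + 7·10^5 + 7·10^4 + 7·10^3 + 7·10^2 + 7·10 + 6; = 100077777776; G_8 = 100077777776−1 = 100077777775

10^(10 + 1) + 7·10^7 + 7·10^6 + 7·10^5 + 7·10^4 + 7·10^3 + 7·10^2 + 7·10 + 5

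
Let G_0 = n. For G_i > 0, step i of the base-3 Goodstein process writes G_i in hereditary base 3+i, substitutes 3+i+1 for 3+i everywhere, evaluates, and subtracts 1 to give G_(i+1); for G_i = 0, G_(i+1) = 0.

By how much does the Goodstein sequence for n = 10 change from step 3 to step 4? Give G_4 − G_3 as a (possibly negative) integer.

i=0: 10 = 3^2 + 1 (b=3); 3→4: 4^2 + 1 = 17; 17−1 = 16
i=1: 16 = 4^2 (b=4); 4→5: 5^2 = 25; 25−1 = 24
i=2: 24 = 4·5 + 4 (b=5); 5→6: 4·6 + 4 = 28; 28−1 = 27
i=3: 27 = 4·6 + 3 (b=6); 6→7: 4·7 + 3 = 31; 31−1 = 30

3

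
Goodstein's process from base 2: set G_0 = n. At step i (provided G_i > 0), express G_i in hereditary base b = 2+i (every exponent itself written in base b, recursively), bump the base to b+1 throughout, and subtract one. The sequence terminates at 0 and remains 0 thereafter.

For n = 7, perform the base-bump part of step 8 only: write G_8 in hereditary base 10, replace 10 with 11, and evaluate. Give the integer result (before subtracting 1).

150051214

(0) 7|_2 = 2^2 + 2 + 1 ↦ 3^3 + 3 + 1|_3 = 31 ⇒ 30
(1) 30|_3 = 3^3 + 3 ↦ 4^4 + 4|_4 = 260 ⇒ 259
(2) 259|_4 = 4^4 + 3 ↦ 5^5 + 3|_5 = 3128 ⇒ 3127
(3) 3127|_5 = 5^5 + 2 ↦ 6^6 + 2|_6 = 46658 ⇒ 46657
(4) 46657|_6 = 6^6 + 1 ↦ 7^7 + 1|_7 = 823544 ⇒ 823543
(5) 823543|_7 = 7^7 ↦ 8^8|_8 = 16777216 ⇒ 16777215
(6) 16777215|_8 = 7·8^7 + 7·8^6 + 7·8^5 + 7·8^4 + 7·8^3 + 7·8^2 + 7·8 + 7 ↦ 7·9^7 + 7·9^6 + 7·9^5 + 7·9^4 + 7·9^3 + 7·9^2 + 7·9 + 7|_9 = 37665880 ⇒ 37665879
(7) 37665879|_9 = 7·9^7 + 7·9^6 + 7·9^5 + 7·9^4 + 7·9^3 + 7·9^2 + 7·9 + 6 ↦ 7·10^7 + 7·10^6 + 7·10^5 + 7·10^4 + 7·10^3 + 7·10^2 + 7·10 + 6|_10 = 77777776 ⇒ 77777775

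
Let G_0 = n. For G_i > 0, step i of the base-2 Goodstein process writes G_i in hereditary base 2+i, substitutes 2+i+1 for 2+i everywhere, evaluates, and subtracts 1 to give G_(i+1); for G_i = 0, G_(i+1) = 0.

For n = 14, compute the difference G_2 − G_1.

14 —HB2→ 2^(2 + 1) + 2^2 + 2 —bump→ 3^(3 + 1) + 3^3 + 3 = 111 —(−1)→ 110
110 —HB3→ 3^(3 + 1) + 3^3 + 2 —bump→ 4^(4 + 1) + 4^4 + 2 = 1282 —(−1)→ 1281

1171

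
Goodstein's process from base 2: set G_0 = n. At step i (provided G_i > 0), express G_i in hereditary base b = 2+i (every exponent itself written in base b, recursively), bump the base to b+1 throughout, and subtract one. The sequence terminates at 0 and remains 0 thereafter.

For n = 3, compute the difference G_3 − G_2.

-1

3 —HB2→ 2 + 1 —bump→ 3 + 1 = 4 —(−1)→ 3
3 —HB3→ 3 —bump→ 4 = 4 —(−1)→ 3
3 —HB4→ 3 —bump→ 3 = 3 —(−1)→ 2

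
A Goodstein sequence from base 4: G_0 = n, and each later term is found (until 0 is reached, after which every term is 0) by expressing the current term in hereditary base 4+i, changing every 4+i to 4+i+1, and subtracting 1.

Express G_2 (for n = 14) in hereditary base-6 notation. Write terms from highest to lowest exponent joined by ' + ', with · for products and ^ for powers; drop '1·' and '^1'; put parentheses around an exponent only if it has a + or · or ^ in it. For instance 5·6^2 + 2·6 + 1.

3·6

(0) 14|_4 = 3·4 + 2 ↦ 3·5 + 2|_5 = 17 ⇒ 16
(1) 16|_5 = 3·5 + 1 ↦ 3·6 + 1|_6 = 19 ⇒ 18
(2) 18|_6 = 3·6 ↦ 3·7|_7 = 21 ⇒ 20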